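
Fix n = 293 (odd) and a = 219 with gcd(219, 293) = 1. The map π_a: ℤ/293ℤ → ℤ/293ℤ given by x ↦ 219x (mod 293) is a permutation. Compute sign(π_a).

Trace 114: π^k(114) = [114, 61, 174, 16, 281, 9, 213] for k=0..6.
The orbit structure of x ↦ 219x mod 293: 2 orbits of sizes [292, 1].
With 2 cycles on 293 points, sign = (−1)^{293−2} = -1.
(219|293)_J = -1 (Zolotarev's lemma cross-check).

-1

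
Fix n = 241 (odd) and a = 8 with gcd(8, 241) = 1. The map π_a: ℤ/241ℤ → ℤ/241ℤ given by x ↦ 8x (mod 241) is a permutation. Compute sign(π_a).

Orbit of 30 under x↦8x: [30, 240, 233, 177, 211, 1, 8]… (length divides ord_241(8)).
31 cycles of lengths [8, 8, 8, 8, 8, 8, 8, 8, 8, 8, 8, 8, 8, 8, 8, 8, 8, 8, 8, 8, 8, 8, 8, 8, 8, 8, 8, 8, 8, 8, 1].
31 cycles on 241: each ℓ→(−1)^(ℓ−1), product (−1)^210 = +1.
Via Zolotarev, sign(π_{8}) = (8|241) = +1.

+1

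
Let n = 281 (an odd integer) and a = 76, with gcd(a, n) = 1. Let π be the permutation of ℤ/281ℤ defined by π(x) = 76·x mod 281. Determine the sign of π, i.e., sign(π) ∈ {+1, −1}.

-1

Trace 93: π^k(93) = [93, 43, 177, 245, 74, 4, 23] for k=0..6.
Cycle type of π: 280 + 1; total 2 cycles.
Σ(ℓ_i−1) = 281−2 = 279; sign = (−1)^279 = -1.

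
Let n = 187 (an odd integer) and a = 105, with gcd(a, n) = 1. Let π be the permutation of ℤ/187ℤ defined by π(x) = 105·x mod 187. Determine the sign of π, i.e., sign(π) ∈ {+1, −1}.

Start at x=53: 53 → 142 → 137 → 173 → 26 → 112 → 166 → … (one orbit).
Cycle lengths of π_105 on ℤ/187ℤ: [80, 80, 16, 10, 1]; 5 cycles in total.
Σ(ℓ_i−1) = 187−5 = 182; sign = (−1)^182 = +1.

+1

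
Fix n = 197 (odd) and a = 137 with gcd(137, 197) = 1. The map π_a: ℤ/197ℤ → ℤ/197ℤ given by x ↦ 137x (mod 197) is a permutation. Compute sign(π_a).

Trace 43: π^k(43) = [43, 178, 155, 156, 96, 150, 62] for k=0..6.
π_137 has 3 disjoint cycles with lengths [98, 98, 1] on {0,…,196}.
Σ(ℓ_i−1) = 197−3 = 194; sign = (−1)^194 = +1.
The Jacobi symbol (137|197) = +1 (Zolotarev) agrees.

+1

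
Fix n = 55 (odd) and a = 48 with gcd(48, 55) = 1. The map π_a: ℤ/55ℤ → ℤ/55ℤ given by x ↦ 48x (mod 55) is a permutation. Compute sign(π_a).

-1

Trace 1: π^k(1) = [1, 48, 49, 42, 36, 23, 4] for k=0..6.
Cycle lengths of π_48 on ℤ/55ℤ: [20, 20, 5, 5, 4, 1]; 6 cycles in total.
sign(π) = (−1)^{n − #cycles} = (−1)^{55−6} = (−1)^49 = -1.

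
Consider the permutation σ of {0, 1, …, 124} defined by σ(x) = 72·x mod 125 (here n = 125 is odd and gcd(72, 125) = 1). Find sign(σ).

-1

Start at x=116: 116 → 102 → 94 → 18 → 46 → 62 → 89 → … (one orbit).
π_72 has 4 disjoint cycles with lengths [100, 20, 4, 1] on {0,…,124}.
Σ(ℓ_i−1) = 125−4 = 121; sign = (−1)^121 = -1.
Zolotarev: (72|125) = -1, matching the cycle-count sign.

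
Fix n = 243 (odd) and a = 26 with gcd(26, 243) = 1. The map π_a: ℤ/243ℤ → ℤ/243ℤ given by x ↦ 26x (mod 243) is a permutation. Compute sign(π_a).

-1

Start at x=217: 217 → 53 → 163 → 107 → 109 → 161 → 55 → … (one orbit).
Decompose π into cycles: lengths [18, 18, 18, 18, 18, 18, 18, 18, 18, 6, 6, 6, 6, 6, 6, 6, 6, 6, 2, 2, 2, 2, 2, 2, 2, 2, 2, 2, 2, 2, 2, 1] (32 cycles, including the fixed point 0).
sign(π) = (−1)^{n − #cycles} = (−1)^{243−32} = (−1)^211 = -1.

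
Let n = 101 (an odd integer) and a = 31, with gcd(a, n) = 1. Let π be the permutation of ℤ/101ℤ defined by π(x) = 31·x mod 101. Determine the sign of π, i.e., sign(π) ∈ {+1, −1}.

+1

Trace 88: π^k(88) = [88, 1, 31, 52, 97, 78, 95] for k=0..6.
Cycle type of π: 25×4 + 1; total 5 cycles.
n − c = 101 − 5 = 96; sign = (−1)^96 = +1.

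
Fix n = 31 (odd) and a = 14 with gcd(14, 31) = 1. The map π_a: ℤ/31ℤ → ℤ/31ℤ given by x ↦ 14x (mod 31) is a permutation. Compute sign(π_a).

Start at x=2: 2 → 28 → 20 → 1 → 14 → 10 → 16 → … (one orbit).
3 cycles of lengths [15, 15, 1].
With 3 cycles on 31 points, sign = (−1)^{31−3} = +1.

+1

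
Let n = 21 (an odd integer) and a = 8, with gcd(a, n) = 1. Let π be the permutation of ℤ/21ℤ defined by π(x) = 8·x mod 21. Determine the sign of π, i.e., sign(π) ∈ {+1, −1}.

-1

Start at x=1: 1 → 8 → 1 (one orbit).
Cycle type of π: 2×7 + 1×7; total 14 cycles.
21 − 14 = 7 transpositions; sign(π) = (−1)^7 = -1.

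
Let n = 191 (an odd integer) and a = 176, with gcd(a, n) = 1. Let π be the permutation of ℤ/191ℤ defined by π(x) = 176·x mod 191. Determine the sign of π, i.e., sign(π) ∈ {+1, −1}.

-1

Orbit of 34 under x↦176x: [34, 63, 10, 41, 149, 57, 100]… (length divides ord_191(176)).
The orbit structure of x ↦ 176x mod 191: 2 orbits of sizes [190, 1].
With 2 cycles on 191 points, sign = (−1)^{191−2} = -1.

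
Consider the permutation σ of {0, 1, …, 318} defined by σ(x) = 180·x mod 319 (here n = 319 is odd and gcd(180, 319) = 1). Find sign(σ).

Start at x=64: 64 → 36 → 100 → 136 → 236 → 53 → 289 → … (one orbit).
Cycle type of π: 70×4 + 14×2 + 5×2 + 1; total 9 cycles.
With 9 cycles on 319 points, sign = (−1)^{319−9} = +1.
The Jacobi symbol (180|319) = +1 (Zolotarev) agrees.

+1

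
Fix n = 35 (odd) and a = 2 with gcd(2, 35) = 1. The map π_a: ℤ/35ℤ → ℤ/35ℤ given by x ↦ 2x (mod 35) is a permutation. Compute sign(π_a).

-1

Start at x=16: 16 → 32 → 29 → 23 → 11 → 22 → 9 → … (one orbit).
Cycle type of π: 12×2 + 4 + 3×2 + 1; total 6 cycles.
n − c = 35 − 6 = 29; sign = (−1)^29 = -1.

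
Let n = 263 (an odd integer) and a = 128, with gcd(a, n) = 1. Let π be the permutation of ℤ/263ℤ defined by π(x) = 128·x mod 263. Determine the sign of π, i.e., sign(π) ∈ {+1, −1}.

+1

Orbit of 9 under x↦128x: [9, 100, 176, 173, 52, 81, 111]… (length divides ord_263(128)).
3 cycles of lengths [131, 131, 1].
n − c = 263 − 3 = 260; sign = (−1)^260 = +1.
(128|263)_J = +1 (Zolotarev's lemma cross-check).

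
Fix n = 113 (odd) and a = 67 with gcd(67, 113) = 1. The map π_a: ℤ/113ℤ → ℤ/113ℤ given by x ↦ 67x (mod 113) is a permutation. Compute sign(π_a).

Start at x=103: 103 → 8 → 84 → 91 → 108 → 4 → 42 → … (one orbit).
Decompose π into cycles: lengths [112, 1] (2 cycles, including the fixed point 0).
Σ(ℓ_i−1) = 113−2 = 111; sign = (−1)^111 = -1.
(67|113)_J = -1 (Zolotarev's lemma cross-check).

-1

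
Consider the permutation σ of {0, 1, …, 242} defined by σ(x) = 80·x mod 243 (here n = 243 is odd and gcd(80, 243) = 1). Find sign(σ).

-1

Start at x=80: 80 → 82 → 242 → 163 → 161 → 1 → 80 (one orbit).
Decompose π into cycles: lengths [6, 6, 6, 6, 6, 6, 6, 6, 6, 6, 6, 6, 6, 6, 6, 6, 6, 6, 6, 6, 6, 6, 6, 6, 6, 6, 6, 2, 2, 2, 2, 2, 2, 2, 2, 2, 2, 2, 2, 2, 2, 2, 2, 2, 2, 2, 2, 2, 2, 2, 2, 2, 2, 2, 2, 2, 2, 2, 2, 2, 2, 2, 2, 2, 2, 2, 2, 1] (68 cycles, including the fixed point 0).
With 68 cycles on 243 points, sign = (−1)^{243−68} = -1.
Zolotarev: (80|243) = -1, matching the cycle-count sign.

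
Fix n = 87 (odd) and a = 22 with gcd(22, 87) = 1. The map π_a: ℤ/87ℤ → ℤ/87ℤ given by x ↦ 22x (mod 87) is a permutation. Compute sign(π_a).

Start at x=22: 22 → 49 → 34 → 52 → 13 → 25 → 28 → … (one orbit).
The orbit structure of x ↦ 22x mod 87: 9 orbits of sizes [14, 14, 14, 14, 14, 14, 1, 1, 1].
Σ(ℓ_i−1) = 87−9 = 78; sign = (−1)^78 = +1.

+1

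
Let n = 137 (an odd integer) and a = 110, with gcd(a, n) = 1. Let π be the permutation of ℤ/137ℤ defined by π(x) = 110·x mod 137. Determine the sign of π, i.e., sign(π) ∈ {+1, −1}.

-1

Trace 24: π^k(24) = [24, 37, 97, 121, 21, 118, 102] for k=0..6.
Decompose π into cycles: lengths [136, 1] (2 cycles, including the fixed point 0).
sign(π) = (−1)^{n − #cycles} = (−1)^{137−2} = (−1)^135 = -1.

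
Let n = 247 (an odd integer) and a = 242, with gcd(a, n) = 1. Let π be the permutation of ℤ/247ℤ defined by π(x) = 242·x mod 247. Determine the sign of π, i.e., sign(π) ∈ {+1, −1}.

Orbit of 31 under x↦242x: [31, 92, 34, 77, 109, 196, 8]… (length divides ord_247(242)).
Cycle type of π: 36×6 + 18 + 4×3 + 1; total 11 cycles.
247 − 11 = 236 transpositions; sign(π) = (−1)^236 = +1.

+1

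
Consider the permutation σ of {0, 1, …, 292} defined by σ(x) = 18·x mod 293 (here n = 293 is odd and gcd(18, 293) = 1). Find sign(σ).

-1

Orbit of 223 under x↦18x: [223, 205, 174, 202, 120, 109, 204]… (length divides ord_293(18)).
Decompose π into cycles: lengths [292, 1] (2 cycles, including the fixed point 0).
2 cycles on 293: each ℓ→(−1)^(ℓ−1), product (−1)^291 = -1.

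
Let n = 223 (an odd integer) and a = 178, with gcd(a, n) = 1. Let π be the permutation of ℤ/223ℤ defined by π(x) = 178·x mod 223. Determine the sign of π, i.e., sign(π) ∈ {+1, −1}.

+1

Trace 47: π^k(47) = [47, 115, 177, 63, 64, 19, 37] for k=0..6.
3 cycles of lengths [111, 111, 1].
sign(π) = (−1)^{n − #cycles} = (−1)^{223−3} = (−1)^220 = +1.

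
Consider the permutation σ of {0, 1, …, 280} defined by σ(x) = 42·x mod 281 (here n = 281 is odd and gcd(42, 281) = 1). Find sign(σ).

Orbit of 155 under x↦42x: [155, 47, 7, 13, 265, 171, 157]… (length divides ord_281(42)).
Cycle lengths of π_42 on ℤ/281ℤ: [280, 1]; 2 cycles in total.
sign(π) = (−1)^{n − #cycles} = (−1)^{281−2} = (−1)^279 = -1.

-1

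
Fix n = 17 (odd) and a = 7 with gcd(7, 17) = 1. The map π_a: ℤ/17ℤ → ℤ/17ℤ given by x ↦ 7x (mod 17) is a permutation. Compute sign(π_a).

-1

Start at x=1: 1 → 7 → 15 → 3 → 4 → 11 → 9 → … (one orbit).
Cycle lengths of π_7 on ℤ/17ℤ: [16, 1]; 2 cycles in total.
Σ(ℓ_i−1) = 17−2 = 15; sign = (−1)^15 = -1.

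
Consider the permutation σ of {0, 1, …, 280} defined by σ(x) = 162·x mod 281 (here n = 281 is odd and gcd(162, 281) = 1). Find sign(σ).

Trace 256: π^k(256) = [256, 165, 35, 50, 232, 211, 181] for k=0..6.
The orbit structure of x ↦ 162x mod 281: 9 orbits of sizes [35, 35, 35, 35, 35, 35, 35, 35, 1].
9 cycles on 281: each ℓ→(−1)^(ℓ−1), product (−1)^272 = +1.
Via Zolotarev, sign(π_{162}) = (162|281) = +1.

+1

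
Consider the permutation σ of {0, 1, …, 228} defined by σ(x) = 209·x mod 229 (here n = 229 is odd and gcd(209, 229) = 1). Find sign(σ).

Orbit of 51 under x↦209x: [51, 125, 19, 78, 43, 56, 25]… (length divides ord_229(209)).
Cycle type of π: 114×2 + 1; total 3 cycles.
229 − 3 = 226 transpositions; sign(π) = (−1)^226 = +1.
Zolotarev: (209|229) = +1, matching the cycle-count sign.

+1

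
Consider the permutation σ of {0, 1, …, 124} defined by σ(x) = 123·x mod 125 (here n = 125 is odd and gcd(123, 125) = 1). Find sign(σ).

Trace 107: π^k(107) = [107, 36, 53, 19, 87, 76, 98] for k=0..6.
4 cycles of lengths [100, 20, 4, 1].
Σ(ℓ_i−1) = 125−4 = 121; sign = (−1)^121 = -1.

-1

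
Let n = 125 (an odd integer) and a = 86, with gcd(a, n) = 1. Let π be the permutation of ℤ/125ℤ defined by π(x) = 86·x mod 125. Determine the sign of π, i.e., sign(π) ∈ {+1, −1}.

+1

Trace 106: π^k(106) = [106, 116, 101, 61, 121, 31, 41] for k=0..6.
π_86 has 13 disjoint cycles with lengths [25, 25, 25, 25, 5, 5, 5, 5, 1, 1, 1, 1, 1] on {0,…,124}.
sign(π) = (−1)^{n − #cycles} = (−1)^{125−13} = (−1)^112 = +1.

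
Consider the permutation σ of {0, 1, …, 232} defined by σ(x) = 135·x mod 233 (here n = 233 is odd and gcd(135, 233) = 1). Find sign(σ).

Trace 63: π^k(63) = [63, 117, 184, 142, 64, 19, 2] for k=0..6.
Cycle lengths of π_135 on ℤ/233ℤ: [29, 29, 29, 29, 29, 29, 29, 29, 1]; 9 cycles in total.
Σ(ℓ_i−1) = 233−9 = 224; sign = (−1)^224 = +1.
The Jacobi symbol (135|233) = +1 (Zolotarev) agrees.

+1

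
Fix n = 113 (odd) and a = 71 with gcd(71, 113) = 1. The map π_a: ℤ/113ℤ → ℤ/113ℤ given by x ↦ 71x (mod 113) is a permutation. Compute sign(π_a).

-1

Start at x=35: 35 → 112 → 42 → 44 → 73 → 98 → 65 → … (one orbit).
Decompose π into cycles: lengths [16, 16, 16, 16, 16, 16, 16, 1] (8 cycles, including the fixed point 0).
n − c = 113 − 8 = 105; sign = (−1)^105 = -1.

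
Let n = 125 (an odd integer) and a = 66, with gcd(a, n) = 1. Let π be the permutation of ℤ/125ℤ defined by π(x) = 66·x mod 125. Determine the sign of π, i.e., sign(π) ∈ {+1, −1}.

Trace 101: π^k(101) = [101, 41, 81, 96, 86, 51, 116] for k=0..6.
Cycle lengths of π_66 on ℤ/125ℤ: [25, 25, 25, 25, 5, 5, 5, 5, 1, 1, 1, 1, 1]; 13 cycles in total.
sign(π) = (−1)^{n − #cycles} = (−1)^{125−13} = (−1)^112 = +1.
(66|125)_J = +1 (Zolotarev's lemma cross-check).

+1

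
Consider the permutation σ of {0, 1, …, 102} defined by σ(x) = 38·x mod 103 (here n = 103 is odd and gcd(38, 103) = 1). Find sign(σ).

Start at x=55: 55 → 30 → 7 → 60 → 14 → 17 → 28 → … (one orbit).
Cycle type of π: 51×2 + 1; total 3 cycles.
With 3 cycles on 103 points, sign = (−1)^{103−3} = +1.
Via Zolotarev, sign(π_{38}) = (38|103) = +1.

+1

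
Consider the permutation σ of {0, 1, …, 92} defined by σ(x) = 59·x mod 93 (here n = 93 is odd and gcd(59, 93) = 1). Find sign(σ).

Start at x=47: 47 → 76 → 20 → 64 → 56 → 49 → 8 → … (one orbit).
6 cycles of lengths [30, 30, 15, 15, 2, 1].
n − c = 93 − 6 = 87; sign = (−1)^87 = -1.
Zolotarev: (59|93) = -1, matching the cycle-count sign.

-1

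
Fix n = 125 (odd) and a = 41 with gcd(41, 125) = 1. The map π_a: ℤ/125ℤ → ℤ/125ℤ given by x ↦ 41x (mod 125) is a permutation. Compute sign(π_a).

Trace 61: π^k(61) = [61, 1, 41, 56, 46, 11, 76] for k=0..6.
Decompose π into cycles: lengths [25, 25, 25, 25, 5, 5, 5, 5, 1, 1, 1, 1, 1] (13 cycles, including the fixed point 0).
Σ(ℓ_i−1) = 125−13 = 112; sign = (−1)^112 = +1.
The Jacobi symbol (41|125) = +1 (Zolotarev) agrees.

+1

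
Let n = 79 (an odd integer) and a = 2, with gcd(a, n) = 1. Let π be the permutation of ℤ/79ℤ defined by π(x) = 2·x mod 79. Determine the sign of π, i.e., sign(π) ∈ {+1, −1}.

+1

Start at x=23: 23 → 46 → 13 → 26 → 52 → 25 → 50 → … (one orbit).
Cycle lengths of π_2 on ℤ/79ℤ: [39, 39, 1]; 3 cycles in total.
n − c = 79 − 3 = 76; sign = (−1)^76 = +1.
The Jacobi symbol (2|79) = +1 (Zolotarev) agrees.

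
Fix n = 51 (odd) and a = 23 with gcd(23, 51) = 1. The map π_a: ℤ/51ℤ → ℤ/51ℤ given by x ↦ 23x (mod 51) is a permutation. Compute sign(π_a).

+1

Start at x=5: 5 → 13 → 44 → 43 → 20 → 1 → 23 → … (one orbit).
π_23 has 5 disjoint cycles with lengths [16, 16, 16, 2, 1] on {0,…,50}.
5 cycles on 51: each ℓ→(−1)^(ℓ−1), product (−1)^46 = +1.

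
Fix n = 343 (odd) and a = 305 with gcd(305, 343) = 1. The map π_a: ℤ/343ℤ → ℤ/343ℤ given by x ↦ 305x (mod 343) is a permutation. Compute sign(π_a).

+1

Start at x=148: 148 → 207 → 23 → 155 → 284 → 184 → 211 → … (one orbit).
Cycle lengths of π_305 on ℤ/343ℤ: [147, 147, 21, 21, 3, 3, 1]; 7 cycles in total.
Σ(ℓ_i−1) = 343−7 = 336; sign = (−1)^336 = +1.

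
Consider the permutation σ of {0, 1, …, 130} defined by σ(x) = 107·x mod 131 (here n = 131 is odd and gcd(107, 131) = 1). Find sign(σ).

+1

Trace 113: π^k(113) = [113, 39, 112, 63, 60, 1, 107] for k=0..6.
Cycle type of π: 13×10 + 1; total 11 cycles.
With 11 cycles on 131 points, sign = (−1)^{131−11} = +1.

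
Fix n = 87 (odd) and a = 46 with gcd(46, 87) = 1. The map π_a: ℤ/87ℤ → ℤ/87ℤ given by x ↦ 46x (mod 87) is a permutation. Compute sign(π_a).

Orbit of 1 under x↦46x: [1, 46, 28, 70]… (length divides ord_87(46)).
The orbit structure of x ↦ 46x mod 87: 24 orbits of sizes [4, 4, 4, 4, 4, 4, 4, 4, 4, 4, 4, 4, 4, 4, 4, 4, 4, 4, 4, 4, 4, 1, 1, 1].
Σ(ℓ_i−1) = 87−24 = 63; sign = (−1)^63 = -1.

-1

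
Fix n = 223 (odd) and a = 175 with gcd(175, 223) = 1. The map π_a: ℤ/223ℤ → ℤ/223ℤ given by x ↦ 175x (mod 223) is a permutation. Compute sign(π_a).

+1

Trace 133: π^k(133) = [133, 83, 30, 121, 213, 34, 152] for k=0..6.
Cycle type of π: 111×2 + 1; total 3 cycles.
3 cycles on 223: each ℓ→(−1)^(ℓ−1), product (−1)^220 = +1.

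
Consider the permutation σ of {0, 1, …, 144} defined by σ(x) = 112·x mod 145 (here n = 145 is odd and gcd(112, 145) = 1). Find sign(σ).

Orbit of 74 under x↦112x: [74, 23, 111, 107, 94, 88, 141]… (length divides ord_145(112)).
Cycle type of π: 28×4 + 7×4 + 4 + 1; total 10 cycles.
145 − 10 = 135 transpositions; sign(π) = (−1)^135 = -1.

-1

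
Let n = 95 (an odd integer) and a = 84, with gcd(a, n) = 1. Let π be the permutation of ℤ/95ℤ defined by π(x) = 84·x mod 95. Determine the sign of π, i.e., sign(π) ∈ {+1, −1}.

-1

Orbit of 84 under x↦84x: [84, 26, 94, 11, 69, 1]… (length divides ord_95(84)).
18 cycles of lengths [6, 6, 6, 6, 6, 6, 6, 6, 6, 6, 6, 6, 6, 6, 6, 2, 2, 1].
95 − 18 = 77 transpositions; sign(π) = (−1)^77 = -1.
(84|95)_J = -1 (Zolotarev's lemma cross-check).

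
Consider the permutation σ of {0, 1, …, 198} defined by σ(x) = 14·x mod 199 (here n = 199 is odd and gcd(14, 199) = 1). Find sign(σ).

Orbit of 5 under x↦14x: [5, 70, 184, 188, 45, 33, 64]… (length divides ord_199(14)).
The orbit structure of x ↦ 14x mod 199: 3 orbits of sizes [99, 99, 1].
n − c = 199 − 3 = 196; sign = (−1)^196 = +1.

+1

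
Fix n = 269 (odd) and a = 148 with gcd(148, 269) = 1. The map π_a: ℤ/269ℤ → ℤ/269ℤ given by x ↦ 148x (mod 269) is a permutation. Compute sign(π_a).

+1

Start at x=21: 21 → 149 → 263 → 188 → 117 → 100 → 5 → … (one orbit).
Decompose π into cycles: lengths [134, 134, 1] (3 cycles, including the fixed point 0).
With 3 cycles on 269 points, sign = (−1)^{269−3} = +1.
Check: (148/269) = +1 by Zolotarev.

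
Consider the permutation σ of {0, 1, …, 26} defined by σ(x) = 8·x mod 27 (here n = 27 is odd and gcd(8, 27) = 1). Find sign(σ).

-1

Orbit of 10 under x↦8x: [10, 26, 19, 17, 1, 8]… (length divides ord_27(8)).
Cycle lengths of π_8 on ℤ/27ℤ: [6, 6, 6, 2, 2, 2, 2, 1]; 8 cycles in total.
sign(π) = (−1)^{n − #cycles} = (−1)^{27−8} = (−1)^19 = -1.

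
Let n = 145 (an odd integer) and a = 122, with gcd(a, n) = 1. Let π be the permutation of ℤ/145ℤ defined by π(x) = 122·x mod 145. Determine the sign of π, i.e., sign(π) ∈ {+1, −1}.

Trace 141: π^k(141) = [141, 92, 59, 93, 36, 42, 49] for k=0..6.
8 cycles of lengths [28, 28, 28, 28, 14, 14, 4, 1].
8 cycles on 145: each ℓ→(−1)^(ℓ−1), product (−1)^137 = -1.

-1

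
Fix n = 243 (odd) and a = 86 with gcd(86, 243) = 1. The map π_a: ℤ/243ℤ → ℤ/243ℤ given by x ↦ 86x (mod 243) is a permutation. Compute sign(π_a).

Trace 115: π^k(115) = [115, 170, 40, 38, 109, 140, 133] for k=0..6.
The orbit structure of x ↦ 86x mod 243: 6 orbits of sizes [162, 54, 18, 6, 2, 1].
sign(π) = (−1)^{n − #cycles} = (−1)^{243−6} = (−1)^237 = -1.
(86|243)_J = -1 (Zolotarev's lemma cross-check).

-1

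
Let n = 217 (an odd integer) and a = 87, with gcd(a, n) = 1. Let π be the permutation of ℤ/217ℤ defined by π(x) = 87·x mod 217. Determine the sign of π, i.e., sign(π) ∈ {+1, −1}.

Trace 125: π^k(125) = [125, 25, 5, 1, 87, 191] for k=0..5.
Cycle type of π: 6×31 + 3×10 + 1; total 42 cycles.
n − c = 217 − 42 = 175; sign = (−1)^175 = -1.

-1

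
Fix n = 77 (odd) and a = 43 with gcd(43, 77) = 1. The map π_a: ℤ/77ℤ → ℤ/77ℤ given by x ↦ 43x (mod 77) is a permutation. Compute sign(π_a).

Orbit of 1 under x↦43x: [1, 43]… (length divides ord_77(43)).
Decompose π into cycles: lengths [2, 2, 2, 2, 2, 2, 2, 2, 2, 2, 2, 2, 2, 2, 2, 2, 2, 2, 2, 2, 2, 2, 2, 2, 2, 2, 2, 2, 2, 2, 2, 2, 2, 2, 2, 1, 1, 1, 1, 1, 1, 1] (42 cycles, including the fixed point 0).
With 42 cycles on 77 points, sign = (−1)^{77−42} = -1.
Zolotarev: (43|77) = -1, matching the cycle-count sign.

-1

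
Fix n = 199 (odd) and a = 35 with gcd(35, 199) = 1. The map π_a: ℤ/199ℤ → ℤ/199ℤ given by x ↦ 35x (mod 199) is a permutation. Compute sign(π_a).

+1

Start at x=13: 13 → 57 → 5 → 175 → 155 → 52 → 29 → … (one orbit).
Cycle lengths of π_35 on ℤ/199ℤ: [99, 99, 1]; 3 cycles in total.
sign(π) = (−1)^{n − #cycles} = (−1)^{199−3} = (−1)^196 = +1.
(35|199)_J = +1 (Zolotarev's lemma cross-check).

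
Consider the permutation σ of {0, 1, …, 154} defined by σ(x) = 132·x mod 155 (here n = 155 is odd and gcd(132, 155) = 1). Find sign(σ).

Trace 66: π^k(66) = [66, 32, 39, 33, 16, 97, 94] for k=0..6.
The orbit structure of x ↦ 132x mod 155: 14 orbits of sizes [20, 20, 20, 20, 20, 20, 5, 5, 5, 5, 5, 5, 4, 1].
n − c = 155 − 14 = 141; sign = (−1)^141 = -1.
The Jacobi symbol (132|155) = -1 (Zolotarev) agrees.

-1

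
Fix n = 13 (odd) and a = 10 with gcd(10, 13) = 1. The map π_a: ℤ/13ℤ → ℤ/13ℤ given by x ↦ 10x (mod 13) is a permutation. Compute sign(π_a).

Trace 10: π^k(10) = [10, 9, 12, 3, 4, 1] for k=0..5.
Cycle type of π: 6×2 + 1; total 3 cycles.
With 3 cycles on 13 points, sign = (−1)^{13−3} = +1.
Check: (10/13) = +1 by Zolotarev.

+1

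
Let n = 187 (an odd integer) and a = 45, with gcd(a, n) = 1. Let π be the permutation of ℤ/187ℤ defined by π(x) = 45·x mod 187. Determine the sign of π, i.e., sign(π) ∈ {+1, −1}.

-1

Trace 155: π^k(155) = [155, 56, 89, 78, 144, 122, 67] for k=0..6.
The orbit structure of x ↦ 45x mod 187: 22 orbits of sizes [16, 16, 16, 16, 16, 16, 16, 16, 16, 16, 16, 1, 1, 1, 1, 1, 1, 1, 1, 1, 1, 1].
sign(π) = (−1)^{n − #cycles} = (−1)^{187−22} = (−1)^165 = -1.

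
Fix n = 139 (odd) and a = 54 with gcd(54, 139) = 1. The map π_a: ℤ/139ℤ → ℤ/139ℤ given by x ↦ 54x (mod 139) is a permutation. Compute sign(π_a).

Start at x=49: 49 → 5 → 131 → 124 → 24 → 45 → 67 → … (one orbit).
π_54 has 3 disjoint cycles with lengths [69, 69, 1] on {0,…,138}.
With 3 cycles on 139 points, sign = (−1)^{139−3} = +1.

+1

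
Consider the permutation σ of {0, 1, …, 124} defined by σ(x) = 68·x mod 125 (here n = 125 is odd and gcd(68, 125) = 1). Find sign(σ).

Orbit of 124 under x↦68x: [124, 57, 1, 68]… (length divides ord_125(68)).
The orbit structure of x ↦ 68x mod 125: 32 orbits of sizes [4, 4, 4, 4, 4, 4, 4, 4, 4, 4, 4, 4, 4, 4, 4, 4, 4, 4, 4, 4, 4, 4, 4, 4, 4, 4, 4, 4, 4, 4, 4, 1].
With 32 cycles on 125 points, sign = (−1)^{125−32} = -1.

-1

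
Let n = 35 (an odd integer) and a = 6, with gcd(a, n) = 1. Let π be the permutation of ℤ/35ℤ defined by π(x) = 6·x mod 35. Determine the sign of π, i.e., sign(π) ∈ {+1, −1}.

-1

Trace 6: π^k(6) = [6, 1] for k=0..1.
Decompose π into cycles: lengths [2, 2, 2, 2, 2, 2, 2, 2, 2, 2, 2, 2, 2, 2, 2, 1, 1, 1, 1, 1] (20 cycles, including the fixed point 0).
35 − 20 = 15 transpositions; sign(π) = (−1)^15 = -1.
(6|35)_J = -1 (Zolotarev's lemma cross-check).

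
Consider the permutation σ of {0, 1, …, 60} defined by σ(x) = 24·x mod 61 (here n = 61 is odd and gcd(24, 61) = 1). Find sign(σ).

Orbit of 41 under x↦24x: [41, 8, 9, 33, 60, 37, 34]… (length divides ord_61(24)).
The orbit structure of x ↦ 24x mod 61: 4 orbits of sizes [20, 20, 20, 1].
With 4 cycles on 61 points, sign = (−1)^{61−4} = -1.

-1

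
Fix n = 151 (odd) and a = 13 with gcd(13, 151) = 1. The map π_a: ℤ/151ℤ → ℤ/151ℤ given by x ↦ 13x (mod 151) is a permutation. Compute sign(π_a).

Start at x=52: 52 → 72 → 30 → 88 → 87 → 74 → 56 → … (one orbit).
Cycle type of π: 150 + 1; total 2 cycles.
With 2 cycles on 151 points, sign = (−1)^{151−2} = -1.

-1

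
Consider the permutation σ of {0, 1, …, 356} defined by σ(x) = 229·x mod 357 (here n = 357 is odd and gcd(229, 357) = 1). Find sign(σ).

-1

Start at x=94: 94 → 106 → 355 → 256 → 76 → 268 → 325 → … (one orbit).
The orbit structure of x ↦ 229x mod 357: 24 orbits of sizes [24, 24, 24, 24, 24, 24, 24, 24, 24, 24, 24, 24, 8, 8, 8, 8, 8, 8, 6, 6, 6, 1, 1, 1].
24 cycles on 357: each ℓ→(−1)^(ℓ−1), product (−1)^333 = -1.
Check: (229/357) = -1 by Zolotarev.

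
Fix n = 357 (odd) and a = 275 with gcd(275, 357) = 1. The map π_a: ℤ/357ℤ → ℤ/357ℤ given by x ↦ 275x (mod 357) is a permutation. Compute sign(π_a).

+1

Start at x=65: 65 → 25 → 92 → 310 → 284 → 274 → 23 → … (one orbit).
Decompose π into cycles: lengths [48, 48, 48, 48, 48, 48, 16, 16, 16, 6, 6, 3, 3, 2, 1] (15 cycles, including the fixed point 0).
15 cycles on 357: each ℓ→(−1)^(ℓ−1), product (−1)^342 = +1.
The Jacobi symbol (275|357) = +1 (Zolotarev) agrees.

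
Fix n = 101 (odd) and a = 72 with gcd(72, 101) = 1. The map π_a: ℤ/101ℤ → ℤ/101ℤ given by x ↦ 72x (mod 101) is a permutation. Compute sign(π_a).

-1

Start at x=95: 95 → 73 → 4 → 86 → 31 → 10 → 13 → … (one orbit).
The orbit structure of x ↦ 72x mod 101: 2 orbits of sizes [100, 1].
2 cycles on 101: each ℓ→(−1)^(ℓ−1), product (−1)^99 = -1.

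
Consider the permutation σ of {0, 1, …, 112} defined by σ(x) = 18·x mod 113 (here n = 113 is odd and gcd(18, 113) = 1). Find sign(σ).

+1

Start at x=69: 69 → 112 → 95 → 15 → 44 → 1 → 18 → … (one orbit).
15 cycles of lengths [8, 8, 8, 8, 8, 8, 8, 8, 8, 8, 8, 8, 8, 8, 1].
15 cycles on 113: each ℓ→(−1)^(ℓ−1), product (−1)^98 = +1.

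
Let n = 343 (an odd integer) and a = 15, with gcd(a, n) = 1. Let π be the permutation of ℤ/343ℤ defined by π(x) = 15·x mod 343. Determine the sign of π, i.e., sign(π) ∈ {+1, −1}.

+1

Orbit of 1 under x↦15x: [1, 15, 225, 288, 204, 316, 281]… (length divides ord_343(15)).
The orbit structure of x ↦ 15x mod 343: 19 orbits of sizes [49, 49, 49, 49, 49, 49, 7, 7, 7, 7, 7, 7, 1, 1, 1, 1, 1, 1, 1].
sign(π) = (−1)^{n − #cycles} = (−1)^{343−19} = (−1)^324 = +1.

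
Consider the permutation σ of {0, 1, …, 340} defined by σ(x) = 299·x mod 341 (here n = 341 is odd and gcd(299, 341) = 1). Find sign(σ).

-1

Trace 326: π^k(326) = [326, 289, 138, 1, 299, 59, 250] for k=0..6.
14 cycles of lengths [30, 30, 30, 30, 30, 30, 30, 30, 30, 30, 15, 15, 10, 1].
341 − 14 = 327 transpositions; sign(π) = (−1)^327 = -1.
Check: (299/341) = -1 by Zolotarev.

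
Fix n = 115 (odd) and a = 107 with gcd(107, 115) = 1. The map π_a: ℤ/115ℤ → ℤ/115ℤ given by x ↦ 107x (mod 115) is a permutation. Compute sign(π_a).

+1

Start at x=39: 39 → 33 → 81 → 42 → 9 → 43 → 1 → … (one orbit).
Cycle type of π: 44×2 + 22 + 4 + 1; total 5 cycles.
n − c = 115 − 5 = 110; sign = (−1)^110 = +1.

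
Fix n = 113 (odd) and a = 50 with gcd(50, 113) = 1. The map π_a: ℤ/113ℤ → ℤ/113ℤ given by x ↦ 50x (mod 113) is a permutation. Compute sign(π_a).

+1

Orbit of 87 under x↦50x: [87, 56, 88, 106, 102, 15, 72]… (length divides ord_113(50)).
Cycle type of π: 56×2 + 1; total 3 cycles.
Σ(ℓ_i−1) = 113−3 = 110; sign = (−1)^110 = +1.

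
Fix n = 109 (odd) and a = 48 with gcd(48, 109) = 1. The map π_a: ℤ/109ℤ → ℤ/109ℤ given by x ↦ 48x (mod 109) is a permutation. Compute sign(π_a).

+1

Orbit of 5 under x↦48x: [5, 22, 75, 3, 35, 45, 89]… (length divides ord_109(48)).
π_48 has 5 disjoint cycles with lengths [27, 27, 27, 27, 1] on {0,…,108}.
sign(π) = (−1)^{n − #cycles} = (−1)^{109−5} = (−1)^104 = +1.
(48|109)_J = +1 (Zolotarev's lemma cross-check).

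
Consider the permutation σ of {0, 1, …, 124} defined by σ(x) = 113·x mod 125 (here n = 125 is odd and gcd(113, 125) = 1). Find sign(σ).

Orbit of 88 under x↦113x: [88, 69, 47, 61, 18, 34, 92]… (length divides ord_125(113)).
The orbit structure of x ↦ 113x mod 125: 4 orbits of sizes [100, 20, 4, 1].
n − c = 125 − 4 = 121; sign = (−1)^121 = -1.
The Jacobi symbol (113|125) = -1 (Zolotarev) agrees.

-1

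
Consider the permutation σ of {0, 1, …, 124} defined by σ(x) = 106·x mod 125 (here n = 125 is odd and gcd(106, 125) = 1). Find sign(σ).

Start at x=101: 101 → 81 → 86 → 116 → 46 → 1 → 106 → … (one orbit).
The orbit structure of x ↦ 106x mod 125: 13 orbits of sizes [25, 25, 25, 25, 5, 5, 5, 5, 1, 1, 1, 1, 1].
13 cycles on 125: each ℓ→(−1)^(ℓ−1), product (−1)^112 = +1.

+1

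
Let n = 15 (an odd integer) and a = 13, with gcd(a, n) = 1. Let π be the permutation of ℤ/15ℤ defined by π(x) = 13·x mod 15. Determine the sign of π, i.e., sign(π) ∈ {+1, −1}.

Trace 13: π^k(13) = [13, 4, 7, 1] for k=0..3.
π_13 has 6 disjoint cycles with lengths [4, 4, 4, 1, 1, 1] on {0,…,14}.
15 − 6 = 9 transpositions; sign(π) = (−1)^9 = -1.
(13|15)_J = -1 (Zolotarev's lemma cross-check).

-1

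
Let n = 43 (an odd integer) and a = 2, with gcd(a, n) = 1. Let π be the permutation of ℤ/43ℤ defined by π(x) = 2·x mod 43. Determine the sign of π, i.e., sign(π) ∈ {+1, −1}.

Trace 21: π^k(21) = [21, 42, 41, 39, 35, 27, 11] for k=0..6.
Cycle lengths of π_2 on ℤ/43ℤ: [14, 14, 14, 1]; 4 cycles in total.
With 4 cycles on 43 points, sign = (−1)^{43−4} = -1.
Check: (2/43) = -1 by Zolotarev.

-1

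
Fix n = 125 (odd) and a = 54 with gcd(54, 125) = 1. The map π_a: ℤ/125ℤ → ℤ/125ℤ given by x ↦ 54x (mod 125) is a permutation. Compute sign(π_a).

Trace 61: π^k(61) = [61, 44, 1, 54, 41, 89, 56] for k=0..6.
The orbit structure of x ↦ 54x mod 125: 7 orbits of sizes [50, 50, 10, 10, 2, 2, 1].
n − c = 125 − 7 = 118; sign = (−1)^118 = +1.

+1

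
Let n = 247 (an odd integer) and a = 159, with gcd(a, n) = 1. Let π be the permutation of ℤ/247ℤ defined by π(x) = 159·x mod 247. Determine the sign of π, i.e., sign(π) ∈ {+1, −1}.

+1

Orbit of 87 under x↦159x: [87, 1, 159]… (length divides ord_247(159)).
83 cycles of lengths [3, 3, 3, 3, 3, 3, 3, 3, 3, 3, 3, 3, 3, 3, 3, 3, 3, 3, 3, 3, 3, 3, 3, 3, 3, 3, 3, 3, 3, 3, 3, 3, 3, 3, 3, 3, 3, 3, 3, 3, 3, 3, 3, 3, 3, 3, 3, 3, 3, 3, 3, 3, 3, 3, 3, 3, 3, 3, 3, 3, 3, 3, 3, 3, 3, 3, 3, 3, 3, 3, 3, 3, 3, 3, 3, 3, 3, 3, 3, 3, 3, 3, 1].
n − c = 247 − 83 = 164; sign = (−1)^164 = +1.
Check: (159/247) = +1 by Zolotarev.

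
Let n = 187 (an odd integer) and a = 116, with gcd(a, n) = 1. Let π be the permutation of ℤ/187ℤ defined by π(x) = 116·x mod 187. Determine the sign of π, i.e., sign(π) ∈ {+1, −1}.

Trace 9: π^k(9) = [9, 109, 115, 63, 15, 57, 67] for k=0..6.
Cycle lengths of π_116 on ℤ/187ℤ: [80, 80, 16, 10, 1]; 5 cycles in total.
With 5 cycles on 187 points, sign = (−1)^{187−5} = +1.

+1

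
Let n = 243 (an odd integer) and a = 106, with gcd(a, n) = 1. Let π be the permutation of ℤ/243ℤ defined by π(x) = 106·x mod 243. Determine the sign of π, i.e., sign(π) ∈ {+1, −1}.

+1

Orbit of 139 under x↦106x: [139, 154, 43, 184, 64, 223, 67]… (length divides ord_243(106)).
The orbit structure of x ↦ 106x mod 243: 11 orbits of sizes [81, 81, 27, 27, 9, 9, 3, 3, 1, 1, 1].
With 11 cycles on 243 points, sign = (−1)^{243−11} = +1.
Via Zolotarev, sign(π_{106}) = (106|243) = +1.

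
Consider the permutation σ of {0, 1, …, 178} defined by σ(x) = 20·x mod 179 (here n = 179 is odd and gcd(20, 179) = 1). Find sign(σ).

Start at x=65: 65 → 47 → 45 → 5 → 100 → 31 → 83 → … (one orbit).
The orbit structure of x ↦ 20x mod 179: 3 orbits of sizes [89, 89, 1].
n − c = 179 − 3 = 176; sign = (−1)^176 = +1.
Zolotarev: (20|179) = +1, matching the cycle-count sign.

+1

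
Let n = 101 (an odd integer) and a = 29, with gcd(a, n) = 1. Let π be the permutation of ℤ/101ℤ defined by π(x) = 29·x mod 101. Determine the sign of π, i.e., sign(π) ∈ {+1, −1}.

Start at x=48: 48 → 79 → 69 → 82 → 55 → 80 → 98 → … (one orbit).
π_29 has 2 disjoint cycles with lengths [100, 1] on {0,…,100}.
sign(π) = (−1)^{n − #cycles} = (−1)^{101−2} = (−1)^99 = -1.

-1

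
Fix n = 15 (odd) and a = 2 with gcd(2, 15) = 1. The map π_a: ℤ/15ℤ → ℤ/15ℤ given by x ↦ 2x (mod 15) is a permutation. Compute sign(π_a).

+1

Trace 2: π^k(2) = [2, 4, 8, 1] for k=0..3.
The orbit structure of x ↦ 2x mod 15: 5 orbits of sizes [4, 4, 4, 2, 1].
15 − 5 = 10 transpositions; sign(π) = (−1)^10 = +1.
Zolotarev: (2|15) = +1, matching the cycle-count sign.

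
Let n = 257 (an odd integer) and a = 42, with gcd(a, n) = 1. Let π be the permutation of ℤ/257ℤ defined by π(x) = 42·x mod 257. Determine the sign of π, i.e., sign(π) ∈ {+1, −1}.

+1

Orbit of 60 under x↦42x: [60, 207, 213, 208, 255, 173, 70]… (length divides ord_257(42)).
Decompose π into cycles: lengths [128, 128, 1] (3 cycles, including the fixed point 0).
3 cycles on 257: each ℓ→(−1)^(ℓ−1), product (−1)^254 = +1.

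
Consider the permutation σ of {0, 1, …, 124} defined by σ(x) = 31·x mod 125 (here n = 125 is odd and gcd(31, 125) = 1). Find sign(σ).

+1

Start at x=61: 61 → 16 → 121 → 1 → 31 → 86 → 41 → … (one orbit).
Decompose π into cycles: lengths [25, 25, 25, 25, 5, 5, 5, 5, 1, 1, 1, 1, 1] (13 cycles, including the fixed point 0).
With 13 cycles on 125 points, sign = (−1)^{125−13} = +1.
Check: (31/125) = +1 by Zolotarev.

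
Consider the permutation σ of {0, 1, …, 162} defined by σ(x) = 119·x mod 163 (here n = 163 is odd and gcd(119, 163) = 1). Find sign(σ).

Trace 71: π^k(71) = [71, 136, 47, 51, 38, 121, 55] for k=0..6.
Cycle type of π: 81×2 + 1; total 3 cycles.
With 3 cycles on 163 points, sign = (−1)^{163−3} = +1.

+1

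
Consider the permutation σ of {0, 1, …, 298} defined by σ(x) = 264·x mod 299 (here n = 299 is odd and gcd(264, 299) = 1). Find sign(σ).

-1

Start at x=209: 209 → 160 → 81 → 155 → 256 → 10 → 248 → … (one orbit).
π_264 has 8 disjoint cycles with lengths [66, 66, 66, 66, 22, 6, 6, 1] on {0,…,298}.
299 − 8 = 291 transpositions; sign(π) = (−1)^291 = -1.
Check: (264/299) = -1 by Zolotarev.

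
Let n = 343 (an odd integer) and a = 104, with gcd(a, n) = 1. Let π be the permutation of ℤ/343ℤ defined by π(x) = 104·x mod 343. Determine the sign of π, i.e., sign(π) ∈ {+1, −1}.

Orbit of 43 under x↦104x: [43, 13, 323, 321, 113, 90, 99]… (length divides ord_343(104)).
Cycle type of π: 98×3 + 14×3 + 2×3 + 1; total 10 cycles.
10 cycles on 343: each ℓ→(−1)^(ℓ−1), product (−1)^333 = -1.
(104|343)_J = -1 (Zolotarev's lemma cross-check).

-1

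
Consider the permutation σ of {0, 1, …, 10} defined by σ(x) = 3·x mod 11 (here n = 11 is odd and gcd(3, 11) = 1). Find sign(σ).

+1

Trace 4: π^k(4) = [4, 1, 3, 9, 5] for k=0..4.
Decompose π into cycles: lengths [5, 5, 1] (3 cycles, including the fixed point 0).
n − c = 11 − 3 = 8; sign = (−1)^8 = +1.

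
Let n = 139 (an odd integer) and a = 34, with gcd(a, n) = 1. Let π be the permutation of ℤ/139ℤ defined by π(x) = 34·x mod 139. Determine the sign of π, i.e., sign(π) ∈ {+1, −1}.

Trace 100: π^k(100) = [100, 64, 91, 36, 112, 55, 63] for k=0..6.
π_34 has 7 disjoint cycles with lengths [23, 23, 23, 23, 23, 23, 1] on {0,…,138}.
n − c = 139 − 7 = 132; sign = (−1)^132 = +1.

+1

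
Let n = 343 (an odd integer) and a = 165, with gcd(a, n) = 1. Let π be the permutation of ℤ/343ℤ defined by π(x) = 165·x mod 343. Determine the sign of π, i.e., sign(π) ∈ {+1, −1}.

Start at x=197: 197 → 263 → 177 → 50 → 18 → 226 → 246 → … (one orbit).
π_165 has 31 disjoint cycles with lengths [21, 21, 21, 21, 21, 21, 21, 21, 21, 21, 21, 21, 21, 21, 3, 3, 3, 3, 3, 3, 3, 3, 3, 3, 3, 3, 3, 3, 3, 3, 1] on {0,…,342}.
343 − 31 = 312 transpositions; sign(π) = (−1)^312 = +1.
(165|343)_J = +1 (Zolotarev's lemma cross-check).

+1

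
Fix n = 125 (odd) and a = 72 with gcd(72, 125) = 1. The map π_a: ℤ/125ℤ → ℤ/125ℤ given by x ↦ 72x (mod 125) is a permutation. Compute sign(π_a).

Start at x=43: 43 → 96 → 37 → 39 → 58 → 51 → 47 → … (one orbit).
Cycle type of π: 100 + 20 + 4 + 1; total 4 cycles.
4 cycles on 125: each ℓ→(−1)^(ℓ−1), product (−1)^121 = -1.
Check: (72/125) = -1 by Zolotarev.

-1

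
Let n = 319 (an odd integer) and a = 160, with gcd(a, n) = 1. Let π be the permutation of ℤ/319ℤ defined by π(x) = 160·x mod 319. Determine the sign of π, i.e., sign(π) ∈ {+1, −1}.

Orbit of 184 under x↦160x: [184, 92, 46, 23, 171, 245, 282]… (length divides ord_319(160)).
5 cycles of lengths [140, 140, 28, 10, 1].
With 5 cycles on 319 points, sign = (−1)^{319−5} = +1.
Via Zolotarev, sign(π_{160}) = (160|319) = +1.

+1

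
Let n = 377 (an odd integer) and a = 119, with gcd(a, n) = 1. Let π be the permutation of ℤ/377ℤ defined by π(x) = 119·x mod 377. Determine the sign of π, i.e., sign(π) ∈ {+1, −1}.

Start at x=345: 345 → 339 → 2 → 238 → 47 → 315 → 162 → … (one orbit).
7 cycles of lengths [84, 84, 84, 84, 28, 12, 1].
377 − 7 = 370 transpositions; sign(π) = (−1)^370 = +1.
Via Zolotarev, sign(π_{119}) = (119|377) = +1.

+1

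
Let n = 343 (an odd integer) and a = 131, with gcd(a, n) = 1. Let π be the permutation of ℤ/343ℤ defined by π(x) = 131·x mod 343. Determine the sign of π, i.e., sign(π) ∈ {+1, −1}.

Orbit of 261 under x↦131x: [261, 234, 127, 173, 25, 188, 275]… (length divides ord_343(131)).
Cycle type of π: 294 + 42 + 6 + 1; total 4 cycles.
sign(π) = (−1)^{n − #cycles} = (−1)^{343−4} = (−1)^339 = -1.

-1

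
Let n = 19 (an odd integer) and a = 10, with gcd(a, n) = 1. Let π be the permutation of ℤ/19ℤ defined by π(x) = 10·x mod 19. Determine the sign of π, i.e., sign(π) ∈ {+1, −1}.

-1

Orbit of 12 under x↦10x: [12, 6, 3, 11, 15, 17, 18]… (length divides ord_19(10)).
Decompose π into cycles: lengths [18, 1] (2 cycles, including the fixed point 0).
With 2 cycles on 19 points, sign = (−1)^{19−2} = -1.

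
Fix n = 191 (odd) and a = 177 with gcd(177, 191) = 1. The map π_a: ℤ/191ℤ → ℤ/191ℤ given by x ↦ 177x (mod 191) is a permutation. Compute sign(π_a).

+1

Trace 121: π^k(121) = [121, 25, 32, 125, 160, 52, 36] for k=0..6.
11 cycles of lengths [19, 19, 19, 19, 19, 19, 19, 19, 19, 19, 1].
Σ(ℓ_i−1) = 191−11 = 180; sign = (−1)^180 = +1.
Check: (177/191) = +1 by Zolotarev.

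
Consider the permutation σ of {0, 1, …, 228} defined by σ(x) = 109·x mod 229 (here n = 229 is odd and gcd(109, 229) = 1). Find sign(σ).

-1

Orbit of 212 under x↦109x: [212, 208, 1, 109, 202, 34, 42]… (length divides ord_229(109)).
The orbit structure of x ↦ 109x mod 229: 4 orbits of sizes [76, 76, 76, 1].
With 4 cycles on 229 points, sign = (−1)^{229−4} = -1.
Zolotarev: (109|229) = -1, matching the cycle-count sign.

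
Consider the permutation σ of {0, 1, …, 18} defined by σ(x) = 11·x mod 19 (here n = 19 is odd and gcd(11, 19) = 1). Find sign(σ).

Trace 1: π^k(1) = [1, 11, 7] for k=0..2.
The orbit structure of x ↦ 11x mod 19: 7 orbits of sizes [3, 3, 3, 3, 3, 3, 1].
7 cycles on 19: each ℓ→(−1)^(ℓ−1), product (−1)^12 = +1.
Via Zolotarev, sign(π_{11}) = (11|19) = +1.

+1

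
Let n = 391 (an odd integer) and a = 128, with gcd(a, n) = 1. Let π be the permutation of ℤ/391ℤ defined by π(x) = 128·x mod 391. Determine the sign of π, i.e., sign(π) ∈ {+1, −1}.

Start at x=271: 271 → 280 → 259 → 308 → 324 → 26 → 200 → … (one orbit).
The orbit structure of x ↦ 128x mod 391: 9 orbits of sizes [88, 88, 88, 88, 11, 11, 8, 8, 1].
9 cycles on 391: each ℓ→(−1)^(ℓ−1), product (−1)^382 = +1.
Check: (128/391) = +1 by Zolotarev.

+1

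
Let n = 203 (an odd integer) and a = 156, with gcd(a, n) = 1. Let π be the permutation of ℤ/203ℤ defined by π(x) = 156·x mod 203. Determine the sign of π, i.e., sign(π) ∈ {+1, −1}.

-1

Orbit of 113 under x↦156x: [113, 170, 130, 183, 128, 74, 176]… (length divides ord_203(156)).
Cycle lengths of π_156 on ℤ/203ℤ: [84, 84, 28, 3, 3, 1]; 6 cycles in total.
6 cycles on 203: each ℓ→(−1)^(ℓ−1), product (−1)^197 = -1.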